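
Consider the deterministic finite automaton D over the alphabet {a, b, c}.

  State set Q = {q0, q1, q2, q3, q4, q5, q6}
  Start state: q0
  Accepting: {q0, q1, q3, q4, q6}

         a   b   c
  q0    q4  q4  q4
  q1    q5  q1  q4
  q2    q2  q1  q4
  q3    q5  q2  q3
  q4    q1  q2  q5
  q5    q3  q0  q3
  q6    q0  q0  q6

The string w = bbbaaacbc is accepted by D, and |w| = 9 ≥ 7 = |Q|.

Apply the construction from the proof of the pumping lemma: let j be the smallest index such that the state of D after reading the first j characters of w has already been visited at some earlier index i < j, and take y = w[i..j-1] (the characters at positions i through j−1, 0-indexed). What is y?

aa

Run of D on w = b b b a a a c b c:
  step 0: q0  (start)
  step 1: q4  (read b: q0→q4)
  step 2: q2  (read b: q4→q2)
  step 3: q1  (read b: q2→q1)
  step 4: q5  (read a: q1→q5)
  step 5: q3  (read a: q5→q3)
  step 6: q5  (read a: q3→q5)   ← first repeat (q5 seen earlier)
  step 7: q3  (read c: q5→q3)
  step 8: q2  (read b: q3→q2)
  step 9: q4  (read c: q2→q4)

So i = 4, j = 6, giving x = w[0:4] = bbba, y = w[4:6] = aa, z = w[6:9] = cbc.
Check: |xy| = 6 ≤ 7 and |y| = 2 ≥ 1. Reading y takes D from q5 back to q5, so every xyⁱz is accepted.
Since D has 7 states, any run of length ≥ 7 visits 7+1 states, so by pigeonhole some state repeats within the first 7 steps — that repeat gives the pumpable loop.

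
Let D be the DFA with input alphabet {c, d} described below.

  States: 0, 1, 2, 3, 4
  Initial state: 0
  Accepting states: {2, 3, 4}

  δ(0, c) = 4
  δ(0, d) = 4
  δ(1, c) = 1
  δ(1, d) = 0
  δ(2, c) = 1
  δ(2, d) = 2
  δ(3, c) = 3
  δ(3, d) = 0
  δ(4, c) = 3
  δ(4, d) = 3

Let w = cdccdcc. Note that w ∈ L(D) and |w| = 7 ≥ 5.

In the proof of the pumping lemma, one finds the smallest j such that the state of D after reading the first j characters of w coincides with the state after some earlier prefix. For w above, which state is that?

Run of D on w = c d c c d c c:
  step 0: 0  (start)
  step 1: 4  (read c: 0→4)
  step 2: 3  (read d: 4→3)
  step 3: 3  (read c: 3→3)   ← first repeat (3 seen earlier)
  step 4: 3  (read c: 3→3)
  step 5: 0  (read d: 3→0)
  step 6: 4  (read c: 0→4)
  step 7: 3  (read c: 4→3)

The earliest repeat is at step j = 3: D is in 3, which it already visited at step i = 2.

3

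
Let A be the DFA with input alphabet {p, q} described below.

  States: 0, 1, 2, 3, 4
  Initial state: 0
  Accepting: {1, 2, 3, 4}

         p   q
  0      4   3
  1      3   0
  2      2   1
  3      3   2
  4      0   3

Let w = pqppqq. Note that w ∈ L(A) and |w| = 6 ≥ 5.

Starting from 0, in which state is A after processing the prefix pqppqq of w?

Run of A on the first 6 characters of w = p q p p q q:
  step 0: 0  (start)
  step 1: 4  (read p: 0→4)
  step 2: 3  (read q: 4→3)
  step 3: 3  (read p: 3→3)
  step 4: 3  (read p: 3→3)
  step 5: 2  (read q: 3→2)
  step 6: 1  (read q: 2→1)

After reading 6 characters, A is in state 1.

1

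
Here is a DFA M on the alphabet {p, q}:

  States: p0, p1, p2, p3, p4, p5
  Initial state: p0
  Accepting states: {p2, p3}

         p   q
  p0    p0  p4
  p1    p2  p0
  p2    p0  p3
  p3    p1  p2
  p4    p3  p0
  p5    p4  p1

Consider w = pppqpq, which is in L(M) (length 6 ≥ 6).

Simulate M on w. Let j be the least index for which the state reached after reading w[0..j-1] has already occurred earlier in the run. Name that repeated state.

Run of M on w = p p p q p q:
  step 0: p0  (start)
  step 1: p0  (read p: p0→p0)   ← first repeat (p0 seen earlier)
  step 2: p0  (read p: p0→p0)
  step 3: p0  (read p: p0→p0)
  step 4: p4  (read q: p0→p4)
  step 5: p3  (read p: p4→p3)
  step 6: p2  (read q: p3→p2)

The earliest repeat is at step j = 1: M is in p0, which it already visited at step i = 0.

p0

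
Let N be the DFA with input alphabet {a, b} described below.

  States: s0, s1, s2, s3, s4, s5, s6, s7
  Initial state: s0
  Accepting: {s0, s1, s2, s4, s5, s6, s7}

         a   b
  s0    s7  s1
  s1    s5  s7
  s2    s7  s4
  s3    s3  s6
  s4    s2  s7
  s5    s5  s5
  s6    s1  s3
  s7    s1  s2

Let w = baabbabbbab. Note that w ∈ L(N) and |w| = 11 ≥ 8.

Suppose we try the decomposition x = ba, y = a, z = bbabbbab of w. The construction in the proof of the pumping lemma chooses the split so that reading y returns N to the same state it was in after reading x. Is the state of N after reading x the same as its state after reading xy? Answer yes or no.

yes

Run of N on the first 3 characters of w = b a a:
  step 0: s0  (start)
  step 1: s1  (read b: s0→s1)
  step 2: s5  (read a: s1→s5)
  step 3: s5  (read a: s5→s5)

After x (step 2): s5. After xy (step 3): s5.
They match, so y = a drives N around a cycle from s5 back to itself; pumping y any number of times keeps N in s5 before reading z, and xyⁱz ∈ L(N) for every i ≥ 0.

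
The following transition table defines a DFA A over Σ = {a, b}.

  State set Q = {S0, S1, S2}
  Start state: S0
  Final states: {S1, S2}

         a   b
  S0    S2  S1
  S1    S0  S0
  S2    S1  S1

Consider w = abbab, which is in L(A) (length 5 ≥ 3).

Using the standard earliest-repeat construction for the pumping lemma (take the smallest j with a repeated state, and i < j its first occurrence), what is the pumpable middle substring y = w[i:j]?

Run of A on w = a b b a b:
  step 0: S0  (start)
  step 1: S2  (read a: S0→S2)
  step 2: S1  (read b: S2→S1)
  step 3: S0  (read b: S1→S0)   ← first repeat (S0 seen earlier)
  step 4: S2  (read a: S0→S2)
  step 5: S1  (read b: S2→S1)

So i = 0, j = 3, giving x = w[0:0] = ε, y = w[0:3] = abb, z = w[3:5] = ab.
Check: |xy| = 3 ≤ 3 and |y| = 3 ≥ 1. Reading y takes A from S0 back to S0, so every xyⁱz is accepted.
The DFA has 3 states, so the proof of the pumping lemma guarantees a repeated state among the first 3+1 visited; the segment between the two visits is the pumpable y.

abb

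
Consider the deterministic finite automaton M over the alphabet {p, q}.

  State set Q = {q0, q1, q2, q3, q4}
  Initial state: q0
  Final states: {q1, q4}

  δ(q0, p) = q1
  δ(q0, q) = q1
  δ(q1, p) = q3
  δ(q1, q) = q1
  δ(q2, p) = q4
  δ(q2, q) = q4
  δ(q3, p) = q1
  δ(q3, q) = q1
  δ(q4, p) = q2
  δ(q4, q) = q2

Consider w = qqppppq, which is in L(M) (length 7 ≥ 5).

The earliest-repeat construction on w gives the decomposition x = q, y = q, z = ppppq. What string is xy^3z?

qqqqppppq

xy^3z = q·q·q·q·ppppq = qqqqppppq.
Reading y = q takes M from q1 back to q1, so after x·y·y·y the machine is still in q1, and z then leads to the accepting state q1. Hence qqqqppppq ∈ L(M).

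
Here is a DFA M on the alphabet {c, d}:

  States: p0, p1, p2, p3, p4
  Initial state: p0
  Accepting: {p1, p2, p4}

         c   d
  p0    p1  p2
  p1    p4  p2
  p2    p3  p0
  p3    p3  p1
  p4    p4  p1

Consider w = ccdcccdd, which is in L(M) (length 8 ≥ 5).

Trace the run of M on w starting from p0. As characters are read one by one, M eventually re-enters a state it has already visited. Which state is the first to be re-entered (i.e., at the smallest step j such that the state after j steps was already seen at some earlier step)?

p1

State sequence: p0 -c-> p1 -c-> p4 -d-> p1 -c-> p4 -c-> p4 -c-> p4 -d-> p1 -d-> p2
First repeat at step 3: p1 was already visited.

The earliest repeat is at step j = 3: M is in p1, which it already visited at step i = 1.
With |Q| = 5, pigeonhole forces a state repeat no later than step 5; the substring read between the first and second visits to that state can be pumped.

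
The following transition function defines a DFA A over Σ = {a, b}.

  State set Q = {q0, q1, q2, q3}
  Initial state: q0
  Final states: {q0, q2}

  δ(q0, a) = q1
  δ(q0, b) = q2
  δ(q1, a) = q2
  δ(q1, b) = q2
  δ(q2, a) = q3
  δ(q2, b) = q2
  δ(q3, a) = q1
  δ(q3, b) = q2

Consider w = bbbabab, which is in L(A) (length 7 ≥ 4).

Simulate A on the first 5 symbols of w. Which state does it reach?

q2

Run of A on the first 5 characters of w = b b b a b:
  step 0: q0  (start)
  step 1: q2  (read b: q0→q2)
  step 2: q2  (read b: q2→q2)
  step 3: q2  (read b: q2→q2)
  step 4: q3  (read a: q2→q3)
  step 5: q2  (read b: q3→q2)

After reading 5 characters, A is in state q2.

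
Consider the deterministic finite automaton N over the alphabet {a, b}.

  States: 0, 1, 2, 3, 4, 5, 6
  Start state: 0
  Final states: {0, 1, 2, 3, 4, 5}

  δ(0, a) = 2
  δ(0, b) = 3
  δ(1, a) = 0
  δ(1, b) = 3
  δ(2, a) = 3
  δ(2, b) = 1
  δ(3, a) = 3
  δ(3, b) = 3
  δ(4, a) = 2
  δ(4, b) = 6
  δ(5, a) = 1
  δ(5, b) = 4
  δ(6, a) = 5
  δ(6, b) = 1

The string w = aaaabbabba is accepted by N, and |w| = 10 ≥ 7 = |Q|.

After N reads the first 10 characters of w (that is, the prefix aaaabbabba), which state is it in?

3

State sequence: 0 -a-> 2 -a-> 3 -a-> 3 -a-> 3 -b-> 3 -b-> 3 -a-> 3 -b-> 3 -b-> 3 -a-> 3

After reading 10 characters, N is in state 3.
(This kind of state-tracing is the core of the pumping-lemma construction: with 7 states, pigeonhole forces a repeat within the first 7 steps.)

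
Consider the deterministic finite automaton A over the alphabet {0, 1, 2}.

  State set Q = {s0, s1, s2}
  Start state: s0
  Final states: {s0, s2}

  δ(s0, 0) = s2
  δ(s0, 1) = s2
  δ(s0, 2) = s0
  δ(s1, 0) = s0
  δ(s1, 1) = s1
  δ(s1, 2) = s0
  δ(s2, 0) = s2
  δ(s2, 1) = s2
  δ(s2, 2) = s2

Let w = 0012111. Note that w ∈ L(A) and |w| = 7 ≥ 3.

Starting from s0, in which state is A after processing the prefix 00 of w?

s2

Run of A on the first 2 characters of w = 0 0:
  step 0: s0  (start)
  step 1: s2  (read 0: s0→s2)
  step 2: s2  (read 0: s2→s2)

After reading 2 characters, A is in state s2.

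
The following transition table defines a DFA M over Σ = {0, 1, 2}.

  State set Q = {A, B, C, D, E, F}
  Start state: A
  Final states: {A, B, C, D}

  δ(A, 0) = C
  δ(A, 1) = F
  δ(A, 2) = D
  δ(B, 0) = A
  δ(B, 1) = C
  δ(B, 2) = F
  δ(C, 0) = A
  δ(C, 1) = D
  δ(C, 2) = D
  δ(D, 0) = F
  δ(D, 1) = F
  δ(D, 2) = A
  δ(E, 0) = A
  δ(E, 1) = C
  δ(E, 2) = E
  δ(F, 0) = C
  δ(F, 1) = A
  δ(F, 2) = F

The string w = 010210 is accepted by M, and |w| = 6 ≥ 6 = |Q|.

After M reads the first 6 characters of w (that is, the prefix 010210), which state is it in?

C

Run of M on the first 6 characters of w = 0 1 0 2 1 0:
  step 0: A  (start)
  step 1: C  (read 0: A→C)
  step 2: D  (read 1: C→D)
  step 3: F  (read 0: D→F)
  step 4: F  (read 2: F→F)
  step 5: A  (read 1: F→A)
  step 6: C  (read 0: A→C)

After reading 6 characters, M is in state C.
(This kind of state-tracing is the core of the pumping-lemma construction: with 6 states, pigeonhole forces a repeat within the first 6 steps.)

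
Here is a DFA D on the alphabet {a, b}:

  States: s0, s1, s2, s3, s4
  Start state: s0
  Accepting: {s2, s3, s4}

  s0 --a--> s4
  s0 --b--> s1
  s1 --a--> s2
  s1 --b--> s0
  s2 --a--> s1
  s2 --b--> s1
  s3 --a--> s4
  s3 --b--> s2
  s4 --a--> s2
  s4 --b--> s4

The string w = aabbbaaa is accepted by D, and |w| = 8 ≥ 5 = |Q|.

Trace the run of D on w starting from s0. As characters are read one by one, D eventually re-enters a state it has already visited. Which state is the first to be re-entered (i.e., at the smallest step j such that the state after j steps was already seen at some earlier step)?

s0

State sequence: s0 -a-> s4 -a-> s2 -b-> s1 -b-> s0 -b-> s1 -a-> s2 -a-> s1 -a-> s2
First repeat at step 4: s0 was already visited.

The earliest repeat is at step j = 4: D is in s0, which it already visited at step i = 0.
Since D has 5 states, any run of length ≥ 5 visits 5+1 states, so by pigeonhole some state repeats within the first 5 steps — that repeat gives the pumpable loop.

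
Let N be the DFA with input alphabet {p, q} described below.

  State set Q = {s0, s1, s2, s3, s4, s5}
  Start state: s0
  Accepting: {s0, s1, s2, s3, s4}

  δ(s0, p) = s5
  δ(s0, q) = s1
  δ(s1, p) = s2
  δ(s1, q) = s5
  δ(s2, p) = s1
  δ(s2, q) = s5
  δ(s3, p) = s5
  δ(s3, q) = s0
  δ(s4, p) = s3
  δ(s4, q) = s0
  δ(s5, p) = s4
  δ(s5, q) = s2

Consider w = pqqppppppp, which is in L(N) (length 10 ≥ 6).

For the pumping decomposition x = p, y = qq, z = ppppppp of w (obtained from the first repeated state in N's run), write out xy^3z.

xy^3z = p·qq·qq·qq·ppppppp = pqqqqqqppppppp.
Reading y = qq takes N from s5 back to s5, so after x·y·y·y the machine is still in s5, and z then leads to the accepting state s4. Hence pqqqqqqppppppp ∈ L(N).

pqqqqqqppppppp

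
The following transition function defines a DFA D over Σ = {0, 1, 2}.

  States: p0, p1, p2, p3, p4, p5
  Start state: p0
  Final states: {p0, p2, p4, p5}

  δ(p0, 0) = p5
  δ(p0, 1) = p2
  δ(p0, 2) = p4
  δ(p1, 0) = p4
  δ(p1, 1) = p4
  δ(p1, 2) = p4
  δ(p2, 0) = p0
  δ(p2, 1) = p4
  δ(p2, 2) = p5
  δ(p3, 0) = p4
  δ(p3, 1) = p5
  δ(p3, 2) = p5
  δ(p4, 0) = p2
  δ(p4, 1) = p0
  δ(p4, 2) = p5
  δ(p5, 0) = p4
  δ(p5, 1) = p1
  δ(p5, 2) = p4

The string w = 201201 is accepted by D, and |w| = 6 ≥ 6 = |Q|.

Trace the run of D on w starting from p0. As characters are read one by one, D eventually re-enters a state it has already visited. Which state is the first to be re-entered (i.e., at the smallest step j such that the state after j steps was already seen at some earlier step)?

State sequence: p0 -2-> p4 -0-> p2 -1-> p4 -2-> p5 -0-> p4 -1-> p0
First repeat at step 3: p4 was already visited.

The earliest repeat is at step j = 3: D is in p4, which it already visited at step i = 1.

p4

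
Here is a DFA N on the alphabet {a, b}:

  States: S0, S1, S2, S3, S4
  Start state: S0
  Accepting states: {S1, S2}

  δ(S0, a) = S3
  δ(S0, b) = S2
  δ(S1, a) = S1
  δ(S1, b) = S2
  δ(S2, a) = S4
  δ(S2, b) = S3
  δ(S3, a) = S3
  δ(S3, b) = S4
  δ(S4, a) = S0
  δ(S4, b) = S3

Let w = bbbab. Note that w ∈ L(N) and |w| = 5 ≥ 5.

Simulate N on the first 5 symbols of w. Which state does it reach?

S2

Run of N on the first 5 characters of w = b b b a b:
  step 0: S0  (start)
  step 1: S2  (read b: S0→S2)
  step 2: S3  (read b: S2→S3)
  step 3: S4  (read b: S3→S4)
  step 4: S0  (read a: S4→S0)
  step 5: S2  (read b: S0→S2)

After reading 5 characters, N is in state S2.
(This kind of state-tracing is the core of the pumping-lemma construction: with 5 states, pigeonhole forces a repeat within the first 5 steps.)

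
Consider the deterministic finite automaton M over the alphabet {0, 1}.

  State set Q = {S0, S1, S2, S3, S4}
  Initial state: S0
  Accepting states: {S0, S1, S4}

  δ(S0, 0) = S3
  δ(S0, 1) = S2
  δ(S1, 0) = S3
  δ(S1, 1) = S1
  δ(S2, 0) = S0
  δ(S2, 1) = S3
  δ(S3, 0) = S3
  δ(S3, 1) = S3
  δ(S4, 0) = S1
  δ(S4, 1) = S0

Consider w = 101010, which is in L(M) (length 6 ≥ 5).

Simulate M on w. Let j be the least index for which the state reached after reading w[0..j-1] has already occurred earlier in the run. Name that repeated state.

S0

State sequence: S0 -1-> S2 -0-> S0 -1-> S2 -0-> S0 -1-> S2 -0-> S0
First repeat at step 2: S0 was already visited.

The earliest repeat is at step j = 2: M is in S0, which it already visited at step i = 0.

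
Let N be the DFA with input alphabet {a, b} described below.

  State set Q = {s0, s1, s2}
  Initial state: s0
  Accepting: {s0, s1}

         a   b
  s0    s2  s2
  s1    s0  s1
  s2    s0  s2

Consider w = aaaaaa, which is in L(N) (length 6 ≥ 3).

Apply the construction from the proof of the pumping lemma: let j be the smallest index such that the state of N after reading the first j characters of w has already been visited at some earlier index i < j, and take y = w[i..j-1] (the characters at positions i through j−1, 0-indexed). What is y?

aa

Run of N on w = a a a a a a:
  step 0: s0  (start)
  step 1: s2  (read a: s0→s2)
  step 2: s0  (read a: s2→s0)   ← first repeat (s0 seen earlier)
  step 3: s2  (read a: s0→s2)
  step 4: s0  (read a: s2→s0)
  step 5: s2  (read a: s0→s2)
  step 6: s0  (read a: s2→s0)

So i = 0, j = 2, giving x = w[0:0] = ε, y = w[0:2] = aa, z = w[2:6] = aaaa.
Check: |xy| = 2 ≤ 3 and |y| = 2 ≥ 1. Reading y takes N from s0 back to s0, so every xyⁱz is accepted.
With |Q| = 3, pigeonhole forces a state repeat no later than step 3; the substring read between the first and second visits to that state can be pumped.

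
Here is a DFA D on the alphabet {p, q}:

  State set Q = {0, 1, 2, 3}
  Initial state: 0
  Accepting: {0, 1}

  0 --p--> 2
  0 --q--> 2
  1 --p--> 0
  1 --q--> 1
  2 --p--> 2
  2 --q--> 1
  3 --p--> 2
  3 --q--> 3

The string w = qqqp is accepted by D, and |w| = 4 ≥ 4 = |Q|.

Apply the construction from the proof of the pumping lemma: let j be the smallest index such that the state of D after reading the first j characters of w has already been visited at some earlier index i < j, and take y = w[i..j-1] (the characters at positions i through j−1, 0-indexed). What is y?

State sequence: 0 -q-> 2 -q-> 1 -q-> 1 -p-> 0
First repeat at step 3: 1 was already visited.

So i = 2, j = 3, giving x = w[0:2] = qq, y = w[2:3] = q, z = w[3:4] = p.
Check: |xy| = 3 ≤ 4 and |y| = 1 ≥ 1. Reading y takes D from 1 back to 1, so every xyⁱz is accepted.
The DFA has 4 states, so the proof of the pumping lemma guarantees a repeated state among the first 4+1 visited; the segment between the two visits is the pumpable y.

q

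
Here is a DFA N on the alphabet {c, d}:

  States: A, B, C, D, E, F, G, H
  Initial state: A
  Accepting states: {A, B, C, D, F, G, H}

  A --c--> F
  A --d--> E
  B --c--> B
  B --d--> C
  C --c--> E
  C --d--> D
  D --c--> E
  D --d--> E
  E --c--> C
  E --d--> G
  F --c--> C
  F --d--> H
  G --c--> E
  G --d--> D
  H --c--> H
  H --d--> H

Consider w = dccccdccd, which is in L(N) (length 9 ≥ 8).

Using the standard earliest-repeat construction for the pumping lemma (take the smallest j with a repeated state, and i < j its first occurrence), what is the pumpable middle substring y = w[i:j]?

State sequence: A -d-> E -c-> C -c-> E -c-> C -c-> E -d-> G -c-> E -c-> C -d-> D
First repeat at step 3: E was already visited.

So i = 1, j = 3, giving x = w[0:1] = d, y = w[1:3] = cc, z = w[3:9] = ccdccd.
Check: |xy| = 3 ≤ 8 and |y| = 2 ≥ 1. Reading y takes N from E back to E, so every xyⁱz is accepted.

cc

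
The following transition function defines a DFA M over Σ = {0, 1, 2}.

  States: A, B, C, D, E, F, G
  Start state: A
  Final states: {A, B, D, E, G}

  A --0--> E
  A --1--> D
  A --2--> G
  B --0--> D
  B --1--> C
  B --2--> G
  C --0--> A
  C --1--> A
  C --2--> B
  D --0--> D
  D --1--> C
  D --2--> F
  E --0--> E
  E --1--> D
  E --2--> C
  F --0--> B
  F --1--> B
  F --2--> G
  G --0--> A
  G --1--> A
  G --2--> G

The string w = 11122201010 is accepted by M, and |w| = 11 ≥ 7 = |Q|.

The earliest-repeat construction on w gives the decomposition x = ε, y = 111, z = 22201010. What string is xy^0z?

22201010

xy⁰z = xz = ε·22201010 = 22201010.
Reading y = 111 takes M from A back to A, so after x the machine is still in A, and z then leads to the accepting state A. Hence 22201010 ∈ L(M).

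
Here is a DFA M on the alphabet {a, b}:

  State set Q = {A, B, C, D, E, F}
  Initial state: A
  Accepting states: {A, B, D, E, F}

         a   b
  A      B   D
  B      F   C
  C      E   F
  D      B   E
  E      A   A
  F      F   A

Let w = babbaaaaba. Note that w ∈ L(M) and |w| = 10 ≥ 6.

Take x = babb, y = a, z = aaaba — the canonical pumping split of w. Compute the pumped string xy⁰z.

xy⁰z = xz = babb·aaaba = babbaaaba.
Reading y = a takes M from F back to F, so after x the machine is still in F, and z then leads to the accepting state B. Hence babbaaaba ∈ L(M).

babbaaaba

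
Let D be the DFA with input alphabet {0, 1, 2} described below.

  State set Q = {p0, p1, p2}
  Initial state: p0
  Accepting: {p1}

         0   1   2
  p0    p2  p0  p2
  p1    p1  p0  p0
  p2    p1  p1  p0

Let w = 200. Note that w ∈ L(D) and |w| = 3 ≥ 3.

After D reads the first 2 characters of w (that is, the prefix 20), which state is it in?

p1

Run of D on the first 2 characters of w = 2 0:
  step 0: p0  (start)
  step 1: p2  (read 2: p0→p2)
  step 2: p1  (read 0: p2→p1)

After reading 2 characters, D is in state p1.
(This kind of state-tracing is the core of the pumping-lemma construction: with 3 states, pigeonhole forces a repeat within the first 3 steps.)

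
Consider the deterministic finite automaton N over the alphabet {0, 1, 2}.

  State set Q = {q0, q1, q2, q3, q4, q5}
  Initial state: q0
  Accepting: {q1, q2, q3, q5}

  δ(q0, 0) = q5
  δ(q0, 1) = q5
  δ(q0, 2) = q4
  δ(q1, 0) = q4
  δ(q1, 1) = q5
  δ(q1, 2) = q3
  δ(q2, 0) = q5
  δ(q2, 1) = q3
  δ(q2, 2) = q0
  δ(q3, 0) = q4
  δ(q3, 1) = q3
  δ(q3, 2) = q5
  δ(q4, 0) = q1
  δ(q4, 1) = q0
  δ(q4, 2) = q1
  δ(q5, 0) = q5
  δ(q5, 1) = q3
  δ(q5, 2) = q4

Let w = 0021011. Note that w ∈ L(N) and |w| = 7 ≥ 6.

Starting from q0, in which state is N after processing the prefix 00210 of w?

State sequence: q0 -0-> q5 -0-> q5 -2-> q4 -1-> q0 -0-> q5

After reading 5 characters, N is in state q5.
(This kind of state-tracing is the core of the pumping-lemma construction: with 6 states, pigeonhole forces a repeat within the first 6 steps.)

q5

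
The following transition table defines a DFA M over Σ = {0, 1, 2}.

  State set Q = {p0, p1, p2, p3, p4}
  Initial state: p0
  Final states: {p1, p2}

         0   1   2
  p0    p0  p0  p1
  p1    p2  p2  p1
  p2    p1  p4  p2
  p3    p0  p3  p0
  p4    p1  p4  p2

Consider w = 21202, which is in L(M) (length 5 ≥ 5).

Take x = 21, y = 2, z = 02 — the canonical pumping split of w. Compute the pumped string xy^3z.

2122202

xy^3z = 21·2·2·2·02 = 2122202.
Reading y = 2 takes M from p2 back to p2, so after x·y·y·y the machine is still in p2, and z then leads to the accepting state p1. Hence 2122202 ∈ L(M).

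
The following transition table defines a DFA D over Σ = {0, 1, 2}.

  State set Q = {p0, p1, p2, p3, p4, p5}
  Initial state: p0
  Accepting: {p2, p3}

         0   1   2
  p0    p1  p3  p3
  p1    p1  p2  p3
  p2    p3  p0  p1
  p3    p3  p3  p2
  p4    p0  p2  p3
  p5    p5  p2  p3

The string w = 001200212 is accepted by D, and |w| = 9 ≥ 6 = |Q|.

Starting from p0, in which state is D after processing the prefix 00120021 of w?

p3

Run of D on the first 8 characters of w = 0 0 1 2 0 0 2 1:
  step 0: p0  (start)
  step 1: p1  (read 0: p0→p1)
  step 2: p1  (read 0: p1→p1)
  step 3: p2  (read 1: p1→p2)
  step 4: p1  (read 2: p2→p1)
  step 5: p1  (read 0: p1→p1)
  step 6: p1  (read 0: p1→p1)
  step 7: p3  (read 2: p1→p3)
  step 8: p3  (read 1: p3→p3)

After reading 8 characters, D is in state p3.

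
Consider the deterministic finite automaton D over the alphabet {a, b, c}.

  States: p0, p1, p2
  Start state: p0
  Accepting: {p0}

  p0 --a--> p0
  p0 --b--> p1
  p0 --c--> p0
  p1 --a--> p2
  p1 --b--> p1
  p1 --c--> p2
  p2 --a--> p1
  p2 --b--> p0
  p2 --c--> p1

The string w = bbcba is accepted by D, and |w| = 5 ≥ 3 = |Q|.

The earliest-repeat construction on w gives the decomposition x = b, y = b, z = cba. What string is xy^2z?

xy^2z = b·b·b·cba = bbbcba.
Reading y = b takes D from p1 back to p1, so after x·y·y the machine is still in p1, and z then leads to the accepting state p0. Hence bbbcba ∈ L(D).

bbbcba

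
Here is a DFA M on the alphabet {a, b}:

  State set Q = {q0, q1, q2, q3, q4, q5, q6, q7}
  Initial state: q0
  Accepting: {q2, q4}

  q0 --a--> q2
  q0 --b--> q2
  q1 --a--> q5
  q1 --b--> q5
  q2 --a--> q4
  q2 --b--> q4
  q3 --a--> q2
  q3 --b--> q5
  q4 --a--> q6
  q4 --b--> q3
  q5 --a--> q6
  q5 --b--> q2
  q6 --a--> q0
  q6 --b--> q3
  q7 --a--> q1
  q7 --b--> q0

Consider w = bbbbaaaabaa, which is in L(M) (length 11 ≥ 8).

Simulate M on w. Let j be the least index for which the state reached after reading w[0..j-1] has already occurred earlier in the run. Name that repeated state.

q0

Run of M on w = b b b b a a a a b a a:
  step 0: q0  (start)
  step 1: q2  (read b: q0→q2)
  step 2: q4  (read b: q2→q4)
  step 3: q3  (read b: q4→q3)
  step 4: q5  (read b: q3→q5)
  step 5: q6  (read a: q5→q6)
  step 6: q0  (read a: q6→q0)   ← first repeat (q0 seen earlier)
  step 7: q2  (read a: q0→q2)
  step 8: q4  (read a: q2→q4)
  step 9: q3  (read b: q4→q3)
  step 10: q2  (read a: q3→q2)
  step 11: q4  (read a: q2→q4)

The earliest repeat is at step j = 6: M is in q0, which it already visited at step i = 0.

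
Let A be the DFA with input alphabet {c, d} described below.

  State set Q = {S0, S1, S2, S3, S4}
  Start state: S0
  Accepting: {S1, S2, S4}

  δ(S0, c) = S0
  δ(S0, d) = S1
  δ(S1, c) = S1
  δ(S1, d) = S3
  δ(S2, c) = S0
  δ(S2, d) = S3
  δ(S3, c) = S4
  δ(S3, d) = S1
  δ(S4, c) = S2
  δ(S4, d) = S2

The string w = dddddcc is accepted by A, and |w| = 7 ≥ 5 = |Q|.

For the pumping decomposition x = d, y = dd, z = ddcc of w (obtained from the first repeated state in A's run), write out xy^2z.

xy^2z = d·dd·dd·ddcc = dddddddcc.
Reading y = dd takes A from S1 back to S1, so after x·y·y the machine is still in S1, and z then leads to the accepting state S1. Hence dddddddcc ∈ L(A).

dddddddcc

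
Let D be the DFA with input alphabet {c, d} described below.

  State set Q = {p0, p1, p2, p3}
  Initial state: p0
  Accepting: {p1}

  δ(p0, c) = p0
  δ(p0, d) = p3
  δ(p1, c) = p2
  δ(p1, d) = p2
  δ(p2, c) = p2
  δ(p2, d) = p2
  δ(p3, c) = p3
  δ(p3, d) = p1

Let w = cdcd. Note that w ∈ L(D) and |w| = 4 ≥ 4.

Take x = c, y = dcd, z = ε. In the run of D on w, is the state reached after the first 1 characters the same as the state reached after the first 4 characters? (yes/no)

no

State sequence: p0 -c-> p0 -d-> p3 -c-> p3 -d-> p1

After x (step 1): p0. After xy (step 4): p1.
They differ (p0 ≠ p1), so y is not a cycle from the state after x; this split is not the one the pumping-lemma construction produces, and pumping y need not keep the string in L(D).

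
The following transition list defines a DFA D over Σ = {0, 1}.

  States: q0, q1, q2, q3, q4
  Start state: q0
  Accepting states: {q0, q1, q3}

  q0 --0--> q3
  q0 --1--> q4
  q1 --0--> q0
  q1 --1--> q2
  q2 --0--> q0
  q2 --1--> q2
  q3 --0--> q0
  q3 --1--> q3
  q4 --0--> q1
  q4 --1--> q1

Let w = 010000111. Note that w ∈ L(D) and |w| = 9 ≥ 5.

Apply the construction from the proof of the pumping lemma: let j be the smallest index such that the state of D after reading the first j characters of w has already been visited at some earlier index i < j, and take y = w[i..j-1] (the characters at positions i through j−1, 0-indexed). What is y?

State sequence: q0 -0-> q3 -1-> q3 -0-> q0 -0-> q3 -0-> q0 -0-> q3 -1-> q3 -1-> q3 -1-> q3
First repeat at step 2: q3 was already visited.

So i = 1, j = 2, giving x = w[0:1] = 0, y = w[1:2] = 1, z = w[2:9] = 0000111.
Check: |xy| = 2 ≤ 5 and |y| = 1 ≥ 1. Reading y takes D from q3 back to q3, so every xyⁱz is accepted.

1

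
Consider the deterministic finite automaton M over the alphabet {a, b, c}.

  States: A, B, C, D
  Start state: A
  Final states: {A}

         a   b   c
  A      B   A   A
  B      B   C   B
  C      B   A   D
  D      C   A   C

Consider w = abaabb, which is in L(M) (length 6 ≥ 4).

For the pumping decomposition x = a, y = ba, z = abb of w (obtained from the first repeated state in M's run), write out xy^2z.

xy^2z = a·ba·ba·abb = ababaabb.
Reading y = ba takes M from B back to B, so after x·y·y the machine is still in B, and z then leads to the accepting state A. Hence ababaabb ∈ L(M).

ababaabb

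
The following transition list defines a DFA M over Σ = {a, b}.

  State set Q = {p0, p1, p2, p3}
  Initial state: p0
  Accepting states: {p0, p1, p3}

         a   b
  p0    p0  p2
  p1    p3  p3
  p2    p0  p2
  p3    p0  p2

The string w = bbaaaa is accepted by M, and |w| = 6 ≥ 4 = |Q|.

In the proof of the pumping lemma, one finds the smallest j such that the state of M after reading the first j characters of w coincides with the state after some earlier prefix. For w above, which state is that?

p2

State sequence: p0 -b-> p2 -b-> p2 -a-> p0 -a-> p0 -a-> p0 -a-> p0
First repeat at step 2: p2 was already visited.

The earliest repeat is at step j = 2: M is in p2, which it already visited at step i = 1.
Pumping length from the standard proof: p = 4 (the number of states). The repeated state found above gives |xy| = j ≤ 4 and |y| = j − i ≥ 1.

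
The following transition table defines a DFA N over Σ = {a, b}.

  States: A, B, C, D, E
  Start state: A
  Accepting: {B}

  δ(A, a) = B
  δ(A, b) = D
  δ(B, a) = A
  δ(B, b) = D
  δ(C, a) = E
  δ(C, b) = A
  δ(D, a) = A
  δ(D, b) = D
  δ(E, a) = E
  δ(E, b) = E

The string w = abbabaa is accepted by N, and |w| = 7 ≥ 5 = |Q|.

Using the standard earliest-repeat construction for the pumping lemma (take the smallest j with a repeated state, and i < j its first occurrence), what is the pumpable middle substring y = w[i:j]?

Run of N on w = a b b a b a a:
  step 0: A  (start)
  step 1: B  (read a: A→B)
  step 2: D  (read b: B→D)
  step 3: D  (read b: D→D)   ← first repeat (D seen earlier)
  step 4: A  (read a: D→A)
  step 5: D  (read b: A→D)
  step 6: A  (read a: D→A)
  step 7: B  (read a: A→B)

So i = 2, j = 3, giving x = w[0:2] = ab, y = w[2:3] = b, z = w[3:7] = abaa.
Check: |xy| = 3 ≤ 5 and |y| = 1 ≥ 1. Reading y takes N from D back to D, so every xyⁱz is accepted.
Pumping length from the standard proof: p = 5 (the number of states). The repeated state found above gives |xy| = j ≤ 5 and |y| = j − i ≥ 1.

b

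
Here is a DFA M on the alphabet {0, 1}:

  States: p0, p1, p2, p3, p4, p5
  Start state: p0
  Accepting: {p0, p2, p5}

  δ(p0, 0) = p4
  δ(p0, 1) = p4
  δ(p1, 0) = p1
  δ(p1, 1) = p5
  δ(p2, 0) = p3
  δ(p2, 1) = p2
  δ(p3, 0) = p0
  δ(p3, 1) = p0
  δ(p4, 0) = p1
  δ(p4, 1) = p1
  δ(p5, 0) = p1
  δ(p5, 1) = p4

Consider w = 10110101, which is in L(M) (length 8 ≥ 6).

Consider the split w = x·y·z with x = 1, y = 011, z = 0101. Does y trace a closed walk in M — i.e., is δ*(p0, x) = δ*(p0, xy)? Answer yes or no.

State sequence: p0 -1-> p4 -0-> p1 -1-> p5 -1-> p4

After x (step 1): p4. After xy (step 4): p4.
They match, so y = 011 drives M around a cycle from p4 back to itself; pumping y any number of times keeps M in p4 before reading z, and xyⁱz ∈ L(M) for every i ≥ 0.

yes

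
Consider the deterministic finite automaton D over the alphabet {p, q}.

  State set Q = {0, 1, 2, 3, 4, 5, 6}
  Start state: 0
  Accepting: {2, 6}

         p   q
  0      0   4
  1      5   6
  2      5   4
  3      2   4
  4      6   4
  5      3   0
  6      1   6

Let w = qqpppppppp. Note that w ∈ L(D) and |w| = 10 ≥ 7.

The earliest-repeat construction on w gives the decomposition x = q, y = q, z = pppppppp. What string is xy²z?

qqqpppppppp

xy^2z = q·q·q·pppppppp = qqqpppppppp.
Reading y = q takes D from 4 back to 4, so after x·y·y the machine is still in 4, and z then leads to the accepting state 2. Hence qqqpppppppp ∈ L(D).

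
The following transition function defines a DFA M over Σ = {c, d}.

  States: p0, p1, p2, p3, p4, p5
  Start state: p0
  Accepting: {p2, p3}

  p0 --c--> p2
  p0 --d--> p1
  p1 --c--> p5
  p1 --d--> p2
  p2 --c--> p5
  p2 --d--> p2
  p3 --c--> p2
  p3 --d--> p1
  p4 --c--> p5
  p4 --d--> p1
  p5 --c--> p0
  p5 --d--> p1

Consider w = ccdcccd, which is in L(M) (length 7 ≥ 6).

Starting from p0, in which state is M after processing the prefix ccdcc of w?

p0

Run of M on the first 5 characters of w = c c d c c:
  step 0: p0  (start)
  step 1: p2  (read c: p0→p2)
  step 2: p5  (read c: p2→p5)
  step 3: p1  (read d: p5→p1)
  step 4: p5  (read c: p1→p5)
  step 5: p0  (read c: p5→p0)

After reading 5 characters, M is in state p0.
(This kind of state-tracing is the core of the pumping-lemma construction: with 6 states, pigeonhole forces a repeat within the first 6 steps.)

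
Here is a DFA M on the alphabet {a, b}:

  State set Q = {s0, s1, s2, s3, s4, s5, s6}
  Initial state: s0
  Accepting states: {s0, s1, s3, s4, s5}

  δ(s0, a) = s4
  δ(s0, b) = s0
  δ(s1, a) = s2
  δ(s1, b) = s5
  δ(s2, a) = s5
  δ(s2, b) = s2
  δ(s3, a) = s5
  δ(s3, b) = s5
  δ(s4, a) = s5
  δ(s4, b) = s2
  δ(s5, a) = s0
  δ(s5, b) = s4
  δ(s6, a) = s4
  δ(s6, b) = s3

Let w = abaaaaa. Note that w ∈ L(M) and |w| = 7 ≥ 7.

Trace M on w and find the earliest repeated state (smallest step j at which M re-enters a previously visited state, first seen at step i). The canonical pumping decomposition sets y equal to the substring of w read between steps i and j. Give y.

State sequence: s0 -a-> s4 -b-> s2 -a-> s5 -a-> s0 -a-> s4 -a-> s5 -a-> s0
First repeat at step 4: s0 was already visited.

So i = 0, j = 4, giving x = w[0:0] = ε, y = w[0:4] = abaa, z = w[4:7] = aaa.
Check: |xy| = 4 ≤ 7 and |y| = 4 ≥ 1. Reading y takes M from s0 back to s0, so every xyⁱz is accepted.

abaa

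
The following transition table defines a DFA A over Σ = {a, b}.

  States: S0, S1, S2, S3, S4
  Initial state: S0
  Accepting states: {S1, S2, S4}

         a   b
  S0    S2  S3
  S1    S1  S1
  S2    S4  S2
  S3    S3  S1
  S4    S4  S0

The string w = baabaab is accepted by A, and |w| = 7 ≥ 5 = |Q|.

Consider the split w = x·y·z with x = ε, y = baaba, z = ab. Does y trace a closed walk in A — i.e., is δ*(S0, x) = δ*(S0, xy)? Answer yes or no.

Run of A on the first 5 characters of w = b a a b a:
  step 0: S0  (start)
  step 1: S3  (read b: S0→S3)
  step 2: S3  (read a: S3→S3)
  step 3: S3  (read a: S3→S3)
  step 4: S1  (read b: S3→S1)
  step 5: S1  (read a: S1→S1)

After x (step 0): S0. After xy (step 5): S1.
They differ (S0 ≠ S1), so y is not a cycle from the state after x; this split is not the one the pumping-lemma construction produces, and pumping y need not keep the string in L(A).

no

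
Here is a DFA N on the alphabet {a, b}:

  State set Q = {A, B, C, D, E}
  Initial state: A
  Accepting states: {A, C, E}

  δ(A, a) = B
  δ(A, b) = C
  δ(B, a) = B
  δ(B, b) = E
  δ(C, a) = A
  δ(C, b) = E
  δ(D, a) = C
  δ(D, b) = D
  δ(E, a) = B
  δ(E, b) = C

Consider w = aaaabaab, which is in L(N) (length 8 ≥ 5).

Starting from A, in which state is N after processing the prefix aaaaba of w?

B

Run of N on the first 6 characters of w = a a a a b a:
  step 0: A  (start)
  step 1: B  (read a: A→B)
  step 2: B  (read a: B→B)
  step 3: B  (read a: B→B)
  step 4: B  (read a: B→B)
  step 5: E  (read b: B→E)
  step 6: B  (read a: E→B)

After reading 6 characters, N is in state B.
(This kind of state-tracing is the core of the pumping-lemma construction: with 5 states, pigeonhole forces a repeat within the first 5 steps.)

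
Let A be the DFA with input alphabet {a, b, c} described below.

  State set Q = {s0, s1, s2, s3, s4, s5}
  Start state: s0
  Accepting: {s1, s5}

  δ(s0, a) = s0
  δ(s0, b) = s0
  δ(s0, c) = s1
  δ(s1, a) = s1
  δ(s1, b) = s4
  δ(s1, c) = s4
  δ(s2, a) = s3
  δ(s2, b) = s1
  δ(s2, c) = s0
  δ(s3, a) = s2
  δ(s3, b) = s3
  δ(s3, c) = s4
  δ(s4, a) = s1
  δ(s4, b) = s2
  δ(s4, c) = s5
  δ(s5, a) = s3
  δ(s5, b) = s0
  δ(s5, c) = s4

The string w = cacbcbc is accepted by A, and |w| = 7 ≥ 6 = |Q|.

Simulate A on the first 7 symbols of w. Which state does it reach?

Run of A on the first 7 characters of w = c a c b c b c:
  step 0: s0  (start)
  step 1: s1  (read c: s0→s1)
  step 2: s1  (read a: s1→s1)
  step 3: s4  (read c: s1→s4)
  step 4: s2  (read b: s4→s2)
  step 5: s0  (read c: s2→s0)
  step 6: s0  (read b: s0→s0)
  step 7: s1  (read c: s0→s1)

After reading 7 characters, A is in state s1.

s1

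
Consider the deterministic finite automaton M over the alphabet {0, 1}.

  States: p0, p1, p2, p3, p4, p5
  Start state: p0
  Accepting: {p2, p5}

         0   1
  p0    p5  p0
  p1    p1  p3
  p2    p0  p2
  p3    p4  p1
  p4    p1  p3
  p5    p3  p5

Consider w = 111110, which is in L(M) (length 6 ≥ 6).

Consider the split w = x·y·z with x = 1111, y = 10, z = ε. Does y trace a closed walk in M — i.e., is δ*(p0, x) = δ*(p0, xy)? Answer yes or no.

Run of M on the first 6 characters of w = 1 1 1 1 1 0:
  step 0: p0  (start)
  step 1: p0  (read 1: p0→p0)
  step 2: p0  (read 1: p0→p0)
  step 3: p0  (read 1: p0→p0)
  step 4: p0  (read 1: p0→p0)
  step 5: p0  (read 1: p0→p0)
  step 6: p5  (read 0: p0→p5)

After x (step 4): p0. After xy (step 6): p5.
They differ (p0 ≠ p5), so y is not a cycle from the state after x; this split is not the one the pumping-lemma construction produces, and pumping y need not keep the string in L(M).

no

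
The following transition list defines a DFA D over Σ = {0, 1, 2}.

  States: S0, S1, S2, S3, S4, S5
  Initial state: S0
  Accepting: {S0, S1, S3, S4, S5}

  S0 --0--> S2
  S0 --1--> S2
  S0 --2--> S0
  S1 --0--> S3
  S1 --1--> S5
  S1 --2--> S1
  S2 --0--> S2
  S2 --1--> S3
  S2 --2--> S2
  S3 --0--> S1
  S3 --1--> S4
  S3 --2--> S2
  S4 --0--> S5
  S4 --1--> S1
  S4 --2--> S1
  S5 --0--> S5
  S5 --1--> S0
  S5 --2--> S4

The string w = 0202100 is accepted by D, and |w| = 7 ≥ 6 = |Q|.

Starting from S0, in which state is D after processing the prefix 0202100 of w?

S3

Run of D on the first 7 characters of w = 0 2 0 2 1 0 0:
  step 0: S0  (start)
  step 1: S2  (read 0: S0→S2)
  step 2: S2  (read 2: S2→S2)
  step 3: S2  (read 0: S2→S2)
  step 4: S2  (read 2: S2→S2)
  step 5: S3  (read 1: S2→S3)
  step 6: S1  (read 0: S3→S1)
  step 7: S3  (read 0: S1→S3)

After reading 7 characters, D is in state S3.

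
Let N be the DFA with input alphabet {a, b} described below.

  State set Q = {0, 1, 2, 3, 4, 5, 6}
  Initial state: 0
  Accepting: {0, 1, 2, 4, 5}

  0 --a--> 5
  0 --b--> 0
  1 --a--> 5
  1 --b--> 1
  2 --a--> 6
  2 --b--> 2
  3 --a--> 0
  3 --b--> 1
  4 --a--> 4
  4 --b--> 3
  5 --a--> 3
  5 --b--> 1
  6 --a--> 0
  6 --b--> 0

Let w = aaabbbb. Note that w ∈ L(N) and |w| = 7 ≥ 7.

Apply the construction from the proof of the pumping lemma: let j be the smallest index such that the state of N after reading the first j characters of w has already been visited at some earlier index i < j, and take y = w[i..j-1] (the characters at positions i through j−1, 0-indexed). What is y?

aaa

Run of N on w = a a a b b b b:
  step 0: 0  (start)
  step 1: 5  (read a: 0→5)
  step 2: 3  (read a: 5→3)
  step 3: 0  (read a: 3→0)   ← first repeat (0 seen earlier)
  step 4: 0  (read b: 0→0)
  step 5: 0  (read b: 0→0)
  step 6: 0  (read b: 0→0)
  step 7: 0  (read b: 0→0)

So i = 0, j = 3, giving x = w[0:0] = ε, y = w[0:3] = aaa, z = w[3:7] = bbbb.
Check: |xy| = 3 ≤ 7 and |y| = 3 ≥ 1. Reading y takes N from 0 back to 0, so every xyⁱz is accepted.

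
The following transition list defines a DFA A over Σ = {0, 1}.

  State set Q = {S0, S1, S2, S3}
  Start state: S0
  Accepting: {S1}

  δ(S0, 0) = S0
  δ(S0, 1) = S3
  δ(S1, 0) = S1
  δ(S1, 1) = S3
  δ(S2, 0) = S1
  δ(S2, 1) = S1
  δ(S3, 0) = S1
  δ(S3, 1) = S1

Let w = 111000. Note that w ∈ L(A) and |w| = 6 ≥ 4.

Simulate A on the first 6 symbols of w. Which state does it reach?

S1

State sequence: S0 -1-> S3 -1-> S1 -1-> S3 -0-> S1 -0-> S1 -0-> S1

After reading 6 characters, A is in state S1.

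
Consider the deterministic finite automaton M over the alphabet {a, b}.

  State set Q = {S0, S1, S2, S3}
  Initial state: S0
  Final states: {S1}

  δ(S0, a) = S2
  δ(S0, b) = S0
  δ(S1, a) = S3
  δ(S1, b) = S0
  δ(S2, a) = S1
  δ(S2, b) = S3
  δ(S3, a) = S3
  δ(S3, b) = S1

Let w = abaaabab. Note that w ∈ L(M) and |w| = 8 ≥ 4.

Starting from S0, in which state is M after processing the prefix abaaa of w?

Run of M on the first 5 characters of w = a b a a a:
  step 0: S0  (start)
  step 1: S2  (read a: S0→S2)
  step 2: S3  (read b: S2→S3)
  step 3: S3  (read a: S3→S3)
  step 4: S3  (read a: S3→S3)
  step 5: S3  (read a: S3→S3)

After reading 5 characters, M is in state S3.

S3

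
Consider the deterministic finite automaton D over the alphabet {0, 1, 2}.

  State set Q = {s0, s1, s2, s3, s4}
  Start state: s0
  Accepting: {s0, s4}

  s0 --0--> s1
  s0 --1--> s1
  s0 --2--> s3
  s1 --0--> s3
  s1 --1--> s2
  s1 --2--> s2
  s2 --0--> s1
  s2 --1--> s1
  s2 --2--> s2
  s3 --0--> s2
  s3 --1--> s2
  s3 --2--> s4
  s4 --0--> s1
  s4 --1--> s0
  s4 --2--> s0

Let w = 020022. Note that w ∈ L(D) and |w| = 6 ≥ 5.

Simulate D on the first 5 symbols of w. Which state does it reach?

s4

State sequence: s0 -0-> s1 -2-> s2 -0-> s1 -0-> s3 -2-> s4

After reading 5 characters, D is in state s4.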